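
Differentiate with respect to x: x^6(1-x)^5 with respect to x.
6x^5(1-x)^5 - 5x^6(1-x)^4

Explanation: Product rule: 6x^{5}(1-x)^{5} + x^6·(-5)(1-x)^{4}.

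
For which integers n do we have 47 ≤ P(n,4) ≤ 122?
5
P(4,4)=24; P(5,4)=120; P(6,4)=360. So valid n = 5.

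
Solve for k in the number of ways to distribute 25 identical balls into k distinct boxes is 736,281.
7

Solution: Stars and bars: the count is C(25+k−1, k−1), increasing in k. k=5: C(29,4) = 23,751, k=6: C(30,5) = 142,506, k=7: C(31,6) = 736,281 ✓. So k = 7.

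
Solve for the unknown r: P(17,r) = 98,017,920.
P(17,r) = 17·16·…·(17−r+1), a product of r factors. Multiplying down from 17: 17 = 17; 17·16 = 272; 17·16·15 = 4,080; 17·16·15·14 = 57,120; 17·16·15·14·13 = 742,560; 17·16·15·14·13·12 = 8,910,720; 17·16·15·14·13·12·11 = 98,017,920 ✓ (7 factors). So r = 7.

Answer: 7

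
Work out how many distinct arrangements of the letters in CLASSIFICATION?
1,816,214,400

Working:
Word has 14 letters (C=2, L=1, A=2, S=2, I=3, F=1, T=1, O=1, N=1). Arrangements: 14!/Π(k!) = 1,816,214,400.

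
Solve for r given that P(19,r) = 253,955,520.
7

Reasoning: P(19,r) = 19·18·…·(19−r+1), a product of r factors. Multiplying down from 19: 19 = 19; 19·18 = 342; 19·18·17 = 5,814; 19·18·17·16 = 93,024; 19·18·17·16·15 = 1,395,360; 19·18·17·16·15·14 = 19,535,040; 19·18·17·16·15·14·13 = 253,955,520 ✓ (7 factors). So r = 7.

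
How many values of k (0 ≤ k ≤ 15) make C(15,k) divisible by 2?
0

Working:
Checking C(15,k) mod 2 for k = 0..15: none are divisible by 2. Count = 0.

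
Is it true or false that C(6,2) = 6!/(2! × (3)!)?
False
The correct denominator is 2!×4!, giving C(6,2) = 15; the stated RHS is 6!/(2!×3!) = 60 ≠ 15, so the statement does not hold.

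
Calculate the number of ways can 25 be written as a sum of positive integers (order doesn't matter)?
Pentagonal recurrence p(n) = p(n−1) + p(n−2) − p(n−5) − p(n−7) + …: p(25) = p(24) + p(23) − p(20) − p(18) + p(13) + p(10) − p(3) = 1,575 + 1,255 − 627 − 385 + 101 + 42 − 3 = 1,958.

Answer: 1,958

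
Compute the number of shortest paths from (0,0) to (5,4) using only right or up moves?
Choose 5 rights from 9 moves: C(9,5) = 126.

Answer: 126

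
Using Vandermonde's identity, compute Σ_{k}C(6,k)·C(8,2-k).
= C(6+8,2) = C(14,2) = 91.
Final answer: 91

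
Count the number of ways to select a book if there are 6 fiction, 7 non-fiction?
By the addition principle: 6 + 7 = 13.
Final answer: 13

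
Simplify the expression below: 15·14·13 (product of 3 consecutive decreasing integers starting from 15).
This is P(15,3) = 15!/(12)! = 2,730.
Final answer: 2,730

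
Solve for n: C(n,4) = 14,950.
26

C(n,4) = n(n−1)(n−2)(n−3)/4! is increasing in n, and n(n−1)(n−2)(n−3) = 4!·14,950 = 358,800 ≈ (n−1.5)^4 gives n ≈ 26.0. Check: C(24,4) = 10,626, C(25,4) = 12,650, C(26,4) = 14,950 ✓. So n = 26.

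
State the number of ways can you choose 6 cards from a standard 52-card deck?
20,358,520

Explanation: C(52,6) = 20,358,520.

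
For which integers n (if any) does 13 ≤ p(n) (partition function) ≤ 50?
7, 8, 9, 10

Explanation: Tabulating p(n) via p(n) = p(n−1) + p(n−2) − p(n−5) − p(n−7) + …: p(6)=11; p(7)=15; p(8)=22; p(9)=30; p(10)=42; p(11)=56. So valid n = 7, 8, 9, 10.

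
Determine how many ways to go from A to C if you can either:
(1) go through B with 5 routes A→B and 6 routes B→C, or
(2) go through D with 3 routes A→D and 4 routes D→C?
42

Working:
Route via B: 5×6=30. Route via D: 3×4=12. Total: 42.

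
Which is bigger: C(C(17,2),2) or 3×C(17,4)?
C(C(17,2),2)=9,180, 3×C(17,4)=7,140.
Final answer: C(C(17,2),2)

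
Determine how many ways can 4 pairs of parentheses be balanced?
Using the Catalan number formula: C_n = C(2n, n) / (n+1)
C_4 = C(8, 4) / (4+1)
     = 70 / 5
     = 14
Final answer: 14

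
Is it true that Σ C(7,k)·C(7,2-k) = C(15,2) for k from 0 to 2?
Vandermonde's identity gives C(14,2) = 91; RHS C(15,2) = 105.

Answer: False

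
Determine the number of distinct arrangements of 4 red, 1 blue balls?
Multinomial: 5!/(4! × 1!) = 5.
Final answer: 5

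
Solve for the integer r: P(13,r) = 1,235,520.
P(13,r) = 13·12·…·(13−r+1), a product of r factors. Multiplying down from 13: 13 = 13; 13·12 = 156; 13·12·11 = 1,716; 13·12·11·10 = 17,160; 13·12·11·10·9 = 154,440; 13·12·11·10·9·8 = 1,235,520 ✓ (6 factors). So r = 6.
Final answer: 6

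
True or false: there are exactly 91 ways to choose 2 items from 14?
True

Solution: C(14,2) = 91.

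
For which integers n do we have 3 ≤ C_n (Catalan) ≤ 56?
3, 4, 5

Reasoning: C_2=2; C_3=5; C_4=14; C_5=42; C_6=132. So valid n = 3, 4, 5.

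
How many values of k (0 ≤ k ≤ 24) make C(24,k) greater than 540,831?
9

Explanation: Row 24 is unimodal and symmetric about k=24/2. C(24,7)=346,104 ≤ 540,831; C(24,8)=735,471 > 540,831; by symmetry C(24,k) > 540,831 for k = 8..16. That's 16 - 8 + 1 = 9 values.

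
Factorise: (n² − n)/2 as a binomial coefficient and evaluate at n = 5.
C(n,2); C(5,2) = 10

Working:
(n² − n)/2 = n(n−1)/2 = C(n,2). At n = 5: C(5,2) = 10.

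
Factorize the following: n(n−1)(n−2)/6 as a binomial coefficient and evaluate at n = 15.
C(n,3); C(15,3) = 455

n(n−1)(n−2)/6 = n!/(3!(n−3)!) = C(n,3). At n = 15: C(15,3) = 455.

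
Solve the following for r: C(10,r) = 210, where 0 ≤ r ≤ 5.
C(10,r) is increasing for 0 ≤ r ≤ 5. Stepping up (C(10,r+1) = C(10,r)·(10−r)/(r+1)): C(10,1) = 10, C(10,2) = 45, C(10,3) = 120, C(10,4) = 210 ✓. So r = 4.

Answer: 4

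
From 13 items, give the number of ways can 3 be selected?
286
C(13,3) = 13! / (3! × (13-3)!)
         = 13! / (3! × 10!)
         = 286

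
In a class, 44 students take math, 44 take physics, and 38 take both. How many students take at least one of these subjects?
|A∪B| = |A|+|B|-|A∩B| = 44+44-38 = 50.

Answer: 50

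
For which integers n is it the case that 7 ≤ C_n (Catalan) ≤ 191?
4, 5, 6

Solution: C_3=5; C_4=14; C_5=42; C_6=132; C_7=429. So valid n = 4, 5, 6.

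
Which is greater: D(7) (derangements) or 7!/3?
D(7)

Solution: D(7) = (7-1)·[D(6) + D(5)] = 6·[265 + 44] = 1,854; 7!/3 = 5,040/3 = 1,680.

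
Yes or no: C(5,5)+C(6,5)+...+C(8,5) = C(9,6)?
Hockey stick identity gives Σ = C(9,6) = 84; RHS C(9,6) = 84.
Final answer: Yes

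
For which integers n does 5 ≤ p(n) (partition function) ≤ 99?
4, 5, 6, 7, 8, 9, 10, 11, 12

Working:
Tabulating p(n) via p(n) = p(n−1) + p(n−2) − p(n−5) − p(n−7) + …: p(3)=3; p(4)=5; p(5)=7; p(6)=11; p(7)=15; p(8)=22; p(9)=30; p(10)=42; p(11)=56; p(12)=77; p(13)=101. So valid n = 4, 5, 6, 7, 8, 9, 10, 11, 12.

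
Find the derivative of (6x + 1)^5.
30(6x + 1)^4
Chain rule: 5(6x+1)^{4} × 6 = 30(6x+1)^{4}.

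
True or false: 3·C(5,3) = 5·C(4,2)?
Absorption identity k·C(n,k) = n·C(n-1,k-1). LHS = 3·10 = 30; RHS = 5·6 = 30.

Answer: True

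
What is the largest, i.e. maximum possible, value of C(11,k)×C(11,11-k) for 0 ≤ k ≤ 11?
213,444

Solution: C(11,k)·C(11,11-k) = C(11,k)², maximised at the centre k = 5: C(11,5)² = 213,444.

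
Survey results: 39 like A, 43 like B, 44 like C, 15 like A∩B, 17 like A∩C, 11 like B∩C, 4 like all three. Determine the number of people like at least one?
87

Reasoning: |A∪B∪C| = 39+43+44-15-17-11+4 = 87.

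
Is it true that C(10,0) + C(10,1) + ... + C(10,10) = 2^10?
True

Solution: Binomial theorem with x = y = 1: Σ C(10,i) = (1+1)^10 = 2^10 = 1,024. The statement holds.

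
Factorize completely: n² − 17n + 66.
Seek roots whose sum is 17 and product is 66: (6, 11). So n² − 17n + 66 = (n − 6)(n − 11).
Final answer: (n − 6)(n − 11)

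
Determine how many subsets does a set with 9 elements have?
512

Reasoning: Each element can be included or excluded: 2^9 = 512.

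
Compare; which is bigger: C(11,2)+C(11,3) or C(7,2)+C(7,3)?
C(11,2)+C(11,3)

First=220, Second=56.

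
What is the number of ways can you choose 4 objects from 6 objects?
15

C(6,4) = 6! / (4! × (6-4)!)
         = 6! / (4! × 2!)
         = 15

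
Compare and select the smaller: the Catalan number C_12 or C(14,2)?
C(14,2)

Explanation: C_12 = C(24,12)/(12+1) = 2,704,156/13 = 208,012; C(14,2) = 91.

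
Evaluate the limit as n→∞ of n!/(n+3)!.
0
n!/(n+3)! = 1/[(n+1)(n+2)(n+3)] → 0 as n → ∞.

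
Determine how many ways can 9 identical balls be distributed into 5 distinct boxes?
715

Solution: C(9+5-1, 5-1) = C(13, 4) = 715.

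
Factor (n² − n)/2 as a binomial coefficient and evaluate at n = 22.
(n² − n)/2 = n(n−1)/2 = C(n,2). At n = 22: C(22,2) = 231.

Answer: C(n,2); C(22,2) = 231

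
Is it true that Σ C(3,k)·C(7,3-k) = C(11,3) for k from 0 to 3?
False
Vandermonde's identity gives C(10,3) = 120; RHS C(11,3) = 165.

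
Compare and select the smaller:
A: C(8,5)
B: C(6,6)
B

Solution: A=C(8,5)=56, B=C(6,6)=1.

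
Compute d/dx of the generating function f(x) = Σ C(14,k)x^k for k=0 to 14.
Σ k·C(14,k)x^(k-1) for k=1 to 14

Reasoning: Term-by-term differentiation gives Σ k·C(14,k)x^{k-1} for k=1 to 14.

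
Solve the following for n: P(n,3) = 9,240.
22

Reasoning: P(n,3) = n(n−1)(n−2) is increasing in n; n(n−1)(n−2) ≈ (n−1)^3 = 9,240 gives n ≈ 22.0. Check: P(20,3) = 6,840, P(21,3) = 7,980, P(22,3) = 9,240 ✓. So n = 22.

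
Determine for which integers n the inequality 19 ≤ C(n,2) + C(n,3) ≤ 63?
5, 6, 7
C(4,2)+C(4,3)=10; C(5,2)+C(5,3)=20; C(6,2)+C(6,3)=35; C(7,2)+C(7,3)=56; C(8,2)+C(8,3)=84. So valid n = 5, 6, 7.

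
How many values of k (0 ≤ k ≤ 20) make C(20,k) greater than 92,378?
5

Reasoning: Row 20 is unimodal and symmetric about k=20/2. C(20,7)=77,520 ≤ 92,378; C(20,8)=125,970 > 92,378; by symmetry C(20,k) > 92,378 for k = 8..12. That's 12 - 8 + 1 = 5 values.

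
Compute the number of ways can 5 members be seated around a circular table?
Circular arrangements: (5-1)! = 24.
Final answer: 24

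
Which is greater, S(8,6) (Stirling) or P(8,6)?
P(8,6)

Solution: S(8,6) = 6·S(7,6) + S(7,5) = 6·21 + 140 = 266; P(8,6) = 20,160.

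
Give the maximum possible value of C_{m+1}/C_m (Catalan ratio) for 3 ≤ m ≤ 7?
10/3
C_{m+1}/C_m = 2(2m+1)/(m+2), which increases with m. Maximum at m = 7: 2·15/9 = 10/3.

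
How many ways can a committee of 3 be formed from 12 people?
C(12,3) = 12! / (3! × (12-3)!)
         = 12! / (3! × 9!)
         = 220

Answer: 220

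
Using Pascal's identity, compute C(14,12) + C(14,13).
105

Working:
C(14,12) + C(14,13) = C(15,13) = 105.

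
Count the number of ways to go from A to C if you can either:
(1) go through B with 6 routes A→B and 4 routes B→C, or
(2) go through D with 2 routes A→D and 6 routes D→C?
36

Route via B: 6×4=24. Route via D: 2×6=12. Total: 36.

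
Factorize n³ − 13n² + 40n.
n(n − 5)(n − 8)

Explanation: n³ − 13n² + 40n = n(n² − 13n + 40) = n(n − 5)(n − 8).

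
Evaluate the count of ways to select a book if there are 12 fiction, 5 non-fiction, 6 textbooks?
By the addition principle: 12 + 5 + 6 = 23.
Final answer: 23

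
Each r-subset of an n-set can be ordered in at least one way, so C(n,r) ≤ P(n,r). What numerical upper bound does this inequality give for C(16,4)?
43,680
P(16,4) = 16·15·14·13 = 43,680, so C(16,4) ≤ 43,680. (The bound is loose by a factor of 4! = 24: C(16,4) = 43,680/24 = 1,820.)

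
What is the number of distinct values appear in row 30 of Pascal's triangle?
16
Row 30 has entries C(30,0)..C(30,30); by symmetry C(30,k)=C(30,30-k), giving 16 distinct values.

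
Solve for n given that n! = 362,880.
n! is strictly increasing. 7! = 5,040, 8! = 40,320, 9! = 362,880 ✓. So n = 9.
Final answer: 9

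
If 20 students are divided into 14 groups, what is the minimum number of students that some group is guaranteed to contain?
2

Pigeonhole: ⌈20/14⌉ = 2.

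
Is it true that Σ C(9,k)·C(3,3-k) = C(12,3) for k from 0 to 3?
True

Explanation: Vandermonde's identity gives C(12,3) = 220; RHS C(12,3) = 220.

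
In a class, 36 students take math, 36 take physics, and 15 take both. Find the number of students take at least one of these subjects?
57

Reasoning: |A∪B| = |A|+|B|-|A∩B| = 36+36-15 = 57.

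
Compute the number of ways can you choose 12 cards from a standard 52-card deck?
C(52,12) = 206,379,406,870.

Answer: 206,379,406,870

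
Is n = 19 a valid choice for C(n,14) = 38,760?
No

C(19,14) = 19·18·17·16·15·14·13·12·11·10·9·8·7·6/14! = 1,013,709,170,073,600/87,178,291,200 = 11,628, which does not equal 38,760.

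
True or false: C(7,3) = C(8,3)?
False

Solution: LHS = C(7,3) = 35; RHS = C(8,3) = 56. 35 ≠ 56, so the statement does not hold.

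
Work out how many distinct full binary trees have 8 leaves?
Using the Catalan number formula: C_n = C(2n, n) / (n+1)
C_7 = C(14, 7) / (7+1)
     = 3432 / 8
     = 429
Final answer: 429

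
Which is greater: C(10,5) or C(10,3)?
C(10,5)

Reasoning: C(10,5)=252, C(10,3)=120.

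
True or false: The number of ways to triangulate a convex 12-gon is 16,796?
True

Triangulations of a convex 12-gon are counted by the Catalan number C_10: C_10 = C(20,10)/(10+1) = 184,756/11 = 16,796.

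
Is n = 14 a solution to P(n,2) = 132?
No

Working:
P(14,2) = 14·13 = 182, which does not equal 132.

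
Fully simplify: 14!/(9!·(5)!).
This is C(14,9) = 2,002.
Final answer: 2,002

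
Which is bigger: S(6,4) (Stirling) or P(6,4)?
P(6,4)

Reasoning: S(6,4) = 4·S(5,4) + S(5,3) = 4·10 + 25 = 65; P(6,4) = 360.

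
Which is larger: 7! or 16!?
16!

Explanation: 7!=5,040, 16!=20,922,789,888,000. 16! > 7!.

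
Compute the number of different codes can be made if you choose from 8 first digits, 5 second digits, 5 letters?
200

By the multiplication principle: 8 × 5 × 5 = 200.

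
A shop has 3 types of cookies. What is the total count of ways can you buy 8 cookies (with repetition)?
45

Reasoning: Stars and bars: C(8+3-1, 8) = C(10, 8) = 45.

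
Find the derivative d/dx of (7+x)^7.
7(7+x)^6

Explanation: Using the power rule: d/dx (7+x)^7 = 7(7+x)^{6}.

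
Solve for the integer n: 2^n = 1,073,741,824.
30

1,073,741,824 = 1,024 × 1,024 × 1,024 = 2^10 × 2^10 × 2^10 = 2^30, so n = 30.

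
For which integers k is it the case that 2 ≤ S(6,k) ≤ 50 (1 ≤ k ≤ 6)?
2, 5

Solution: S(6,1)=1; S(6,2)=31; S(6,3)=90; S(6,4)=65; S(6,5)=15; S(6,6)=1. So valid k = 2, 5.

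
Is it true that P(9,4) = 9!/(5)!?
True

Working:
Permutation formula P(n,k) = n!/(n-k)!: 9!/5! = 362,880/120 = 3,024 = P(9,4). The statement holds.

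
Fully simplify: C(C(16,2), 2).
C(16,2) = 120, then C(120, 2) = 7,140.
Final answer: 7,140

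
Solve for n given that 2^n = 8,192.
13

Reasoning: 8,192 = 1,024 × 8 = 2^10 × 2^3 = 2^13, so n = 13.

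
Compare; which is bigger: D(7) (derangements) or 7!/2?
D(7) = (7-1)·[D(6) + D(5)] = 6·[265 + 44] = 1,854; 7!/2 = 5,040/2 = 2,520.
Final answer: 7!/2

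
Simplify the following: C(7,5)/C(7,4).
3/5
C(n,k+1)/C(n,k) = (n−k)/(k+1). Here (7−4)/(4+1) = 3/5 = 3/5.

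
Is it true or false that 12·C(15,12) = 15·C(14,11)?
True

Absorption identity k·C(n,k) = n·C(n-1,k-1). LHS = 12·455 = 5,460; RHS = 15·364 = 5,460.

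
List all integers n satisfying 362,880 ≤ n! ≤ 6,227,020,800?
9, 10, 11, 12, 13

Working:
n! is strictly increasing; 9! = 362,880 and 13! = 6,227,020,800, so valid n = 9, 10, 11, 12, 13.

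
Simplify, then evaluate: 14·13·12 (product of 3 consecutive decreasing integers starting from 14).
2,184

Reasoning: This is P(14,3) = 14!/(11)! = 2,184.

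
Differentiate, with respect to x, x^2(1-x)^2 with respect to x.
2x^1(1-x)^2 - 2x^2(1-x)^1

Solution: Product rule: 2x^{1}(1-x)^{2} + x^2·(-2)(1-x)^{1}.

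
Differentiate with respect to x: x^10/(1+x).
Quotient rule: [10x^{9}(1+x) - x^10]/(1+x)².

Answer: (10x^9(1+x) - x^10)/(1+x)²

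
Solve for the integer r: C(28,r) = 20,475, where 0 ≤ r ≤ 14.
4

Reasoning: C(28,r) is increasing for 0 ≤ r ≤ 14. Stepping up (C(28,r+1) = C(28,r)·(28−r)/(r+1)): C(28,1) = 28, C(28,2) = 378, C(28,3) = 3,276, C(28,4) = 20,475 ✓. So r = 4.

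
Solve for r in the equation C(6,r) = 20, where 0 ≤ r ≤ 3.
3

Solution: C(6,r) is increasing for 0 ≤ r ≤ 3. Stepping up (C(6,r+1) = C(6,r)·(6−r)/(r+1)): C(6,1) = 6, C(6,2) = 15, C(6,3) = 20 ✓. So r = 3.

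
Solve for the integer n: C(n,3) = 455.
15

Solution: C(n,3) = n(n−1)(n−2)/3! is increasing in n, and n(n−1)(n−2) = 3!·455 = 2,730 ≈ (n−1)^3 gives n ≈ 15.0. Check: C(13,3) = 286, C(14,3) = 364, C(15,3) = 455 ✓. So n = 15.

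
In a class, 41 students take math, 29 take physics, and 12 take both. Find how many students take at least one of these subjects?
58

|A∪B| = |A|+|B|-|A∩B| = 41+29-12 = 58.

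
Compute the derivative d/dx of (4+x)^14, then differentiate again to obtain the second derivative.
182(4+x)^12

Reasoning: First derivative: 14(4+x)^{13}. Second derivative: 14·13·(4+x)^{12} = 182(4+x)^{12}.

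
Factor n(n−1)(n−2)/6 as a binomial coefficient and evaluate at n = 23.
C(n,3); C(23,3) = 1,771

Reasoning: n(n−1)(n−2)/6 = n!/(3!(n−3)!) = C(n,3). At n = 23: C(23,3) = 1,771.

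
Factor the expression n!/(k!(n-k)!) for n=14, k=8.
C(14,8) = 3,003

Explanation: This is the binomial coefficient C(14,8) = 3,003.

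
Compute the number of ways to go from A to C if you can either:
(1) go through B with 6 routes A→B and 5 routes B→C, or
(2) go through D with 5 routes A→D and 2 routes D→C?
Route via B: 6×5=30. Route via D: 5×2=10. Total: 40.
Final answer: 40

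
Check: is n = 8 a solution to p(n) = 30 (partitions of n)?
No

Explanation: Pentagonal recurrence p(n) = p(n−1) + p(n−2) − p(n−5) − p(n−7) + …: p(8) = p(7) + p(6) − p(3) − p(1) = 15 + 11 − 3 − 1 = 22, which does not equal 30.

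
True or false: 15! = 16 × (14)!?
False

Solution: 15! = 15 × 14! = 1,307,674,368,000, but 16 × 14! = 1,394,852,659,200.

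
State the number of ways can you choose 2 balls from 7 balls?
21

Explanation: C(7,2) = 7! / (2! × (7-2)!)
         = 7! / (2! × 5!)
         = 21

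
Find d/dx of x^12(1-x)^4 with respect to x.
12x^11(1-x)^4 - 4x^12(1-x)^3

Explanation: Product rule: 12x^{11}(1-x)^{4} + x^12·(-4)(1-x)^{3}.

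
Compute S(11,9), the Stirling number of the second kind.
1,155

Working:
Using the Stirling recurrence: S(n,k) = k·S(n-1,k) + S(n-1,k-1)
S(11,9) = 9·S(10,9) + S(10,8)
         = 9·45 + 750
         = 405 + 750
         = 1,155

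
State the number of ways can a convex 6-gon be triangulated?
Using the Catalan number formula: C_n = C(2n, n) / (n+1)
C_4 = C(8, 4) / (4+1)
     = 70 / 5
     = 14

Answer: 14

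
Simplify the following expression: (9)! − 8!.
322,560

Working:
(9)! − 8! = (9)·8! − 8! = (9−1)·8! = 8·8! = 322,560.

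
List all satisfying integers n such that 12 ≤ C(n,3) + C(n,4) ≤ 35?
5, 6

C(4,3)+C(4,4)=5; C(5,3)+C(5,4)=15; C(6,3)+C(6,4)=35; C(7,3)+C(7,4)=70. So valid n = 5, 6.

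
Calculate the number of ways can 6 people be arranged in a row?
720

Arrangements of 6 distinct objects: 6! = 720.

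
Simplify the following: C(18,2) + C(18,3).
969

Explanation: By Pascal's identity: C(19,3) = 969.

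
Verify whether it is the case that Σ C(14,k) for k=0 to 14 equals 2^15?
False

Binomial theorem: Σ C(14,k) = (1+1)^14 = 2^14 = 16,384; RHS 2^15 = 32,768.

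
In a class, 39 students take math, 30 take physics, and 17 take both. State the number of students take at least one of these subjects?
|A∪B| = |A|+|B|-|A∩B| = 39+30-17 = 52.

Answer: 52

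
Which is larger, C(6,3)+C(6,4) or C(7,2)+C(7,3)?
C(7,2)+C(7,3)
First=35, Second=56.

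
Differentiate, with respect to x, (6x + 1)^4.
24(6x + 1)^3

Solution: Chain rule: 4(6x+1)^{3} × 6 = 24(6x+1)^{3}.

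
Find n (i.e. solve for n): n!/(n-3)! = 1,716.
13

Explanation: n!/(n-3)! = n×(n-1)×(n-2), a product of 3 consecutive integers ≈ (n−1)^3. 1,716^(1/3) + 1 ≈ 13.0; check n = 13: 13×12×11 = 1,716 ✓. So n = 13.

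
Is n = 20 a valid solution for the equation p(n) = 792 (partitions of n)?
No

Solution: Pentagonal recurrence p(n) = p(n−1) + p(n−2) − p(n−5) − p(n−7) + …: p(20) = p(19) + p(18) − p(15) − p(13) + p(8) + p(5) = 490 + 385 − 176 − 101 + 22 + 7 = 627, which does not equal 792.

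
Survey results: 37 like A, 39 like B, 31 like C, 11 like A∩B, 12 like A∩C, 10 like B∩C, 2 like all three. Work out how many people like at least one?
|A∪B∪C| = 37+39+31-11-12-10+2 = 76.
Final answer: 76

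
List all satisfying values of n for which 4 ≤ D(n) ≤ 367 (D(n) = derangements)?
4, 5, 6

Solution: Using D(n) = (n−1)[D(n−1) + D(n−2)] with D(1)=0, D(2)=1: D(3)=2; D(4)=9; D(5)=44; D(6)=265; D(7)=1,854. So valid n = 4, 5, 6.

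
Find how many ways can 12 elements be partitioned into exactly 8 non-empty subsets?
159,027

Working:
This equals S(12,8), the Stirling number of the 2nd kind.
Using the Stirling recurrence: S(n,k) = k·S(n-1,k) + S(n-1,k-1)
S(12,8) = 8·S(11,8) + S(11,7)
         = 8·11880 + 63987
         = 95040 + 63987
         = 159,027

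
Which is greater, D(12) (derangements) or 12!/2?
12!/2

Explanation: D(12) = (12-1)·[D(11) + D(10)] = 11·[14,684,570 + 1,334,961] = 176,214,841; 12!/2 = 479,001,600/2 = 239,500,800.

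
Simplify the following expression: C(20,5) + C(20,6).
54,264
By Pascal's identity: C(21,6) = 54,264.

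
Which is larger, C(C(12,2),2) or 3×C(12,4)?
C(C(12,2),2)=2,145, 3×C(12,4)=1,485.
Final answer: C(C(12,2),2)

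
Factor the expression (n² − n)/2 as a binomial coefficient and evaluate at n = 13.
C(n,2); C(13,2) = 78
(n² − n)/2 = n(n−1)/2 = C(n,2). At n = 13: C(13,2) = 78.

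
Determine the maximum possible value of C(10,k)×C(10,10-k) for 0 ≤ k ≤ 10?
C(10,k)·C(10,10-k) = C(10,k)², maximised at the centre k = 5: C(10,5)² = 63,504.
Final answer: 63,504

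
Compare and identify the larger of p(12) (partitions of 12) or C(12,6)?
C(12,6)

Reasoning: Pentagonal recurrence p(n) = p(n−1) + p(n−2) − p(n−5) − p(n−7) + …: p(12) = p(11) + p(10) − p(7) − p(5) + p(0) = 56 + 42 − 15 − 7 + 1 = 77; C(12,6) = 924.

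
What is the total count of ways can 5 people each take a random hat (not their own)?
44
Using D(n) = (n-1)[D(n-1) + D(n-2)]:
D(5) = (5-1) × [D(4) + D(3)]
      = 4 × [9 + 2]
      = 4 × 11
      = 44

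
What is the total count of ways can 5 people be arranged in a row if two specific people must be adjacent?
48

Explanation: Treat pair as unit: (5-1)! arrangements × 2 internal orders = 48.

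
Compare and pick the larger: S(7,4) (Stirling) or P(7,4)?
P(7,4)

Explanation: S(7,4) = 4·S(6,4) + S(6,3) = 4·65 + 90 = 350; P(7,4) = 840.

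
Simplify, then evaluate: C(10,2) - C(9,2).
9
C(10,2) - C(9,2) = C(9,1) = 9.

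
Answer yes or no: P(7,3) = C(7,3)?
No

Explanation: P(7,3) = 210 but C(7,3) = 35; they differ by a factor of 3! = 6, so the statement does not hold.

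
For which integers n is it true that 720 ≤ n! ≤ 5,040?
6, 7

Explanation: n! is strictly increasing; 6! = 720 and 7! = 5,040, so valid n = 6, 7.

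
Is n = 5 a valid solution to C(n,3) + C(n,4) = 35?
C(5,3) + C(5,4) = 10 + 5 = 15, which does not equal 35.

Answer: No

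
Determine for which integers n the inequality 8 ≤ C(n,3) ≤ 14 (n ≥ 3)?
5

Working:
C(4,3)=4; C(5,3)=10; C(6,3)=20. So valid n = 5.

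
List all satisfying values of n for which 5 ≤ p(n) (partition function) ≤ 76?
4, 5, 6, 7, 8, 9, 10, 11

Working:
Tabulating p(n) via p(n) = p(n−1) + p(n−2) − p(n−5) − p(n−7) + …: p(3)=3; p(4)=5; p(5)=7; p(6)=11; p(7)=15; p(8)=22; p(9)=30; p(10)=42; p(11)=56; p(12)=77. So valid n = 4, 5, 6, 7, 8, 9, 10, 11.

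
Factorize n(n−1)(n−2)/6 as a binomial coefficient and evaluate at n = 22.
C(n,3); C(22,3) = 1,540
n(n−1)(n−2)/6 = n!/(3!(n−3)!) = C(n,3). At n = 22: C(22,3) = 1,540.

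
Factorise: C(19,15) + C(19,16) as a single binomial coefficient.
C(20,16)

Solution: By Pascal's identity: C(19,15) + C(19,16) = C(20,16) = 4,845.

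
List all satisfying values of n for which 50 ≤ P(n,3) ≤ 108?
5

Working:
P(4,3)=24; P(5,3)=60; P(6,3)=120. So valid n = 5.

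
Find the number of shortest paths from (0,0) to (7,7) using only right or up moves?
3,432

Choose 7 rights from 14 moves: C(14,7) = 3,432.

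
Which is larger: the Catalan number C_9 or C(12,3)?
C_9

Solution: C_9 = C(18,9)/(9+1) = 48,620/10 = 4,862; C(12,3) = 220.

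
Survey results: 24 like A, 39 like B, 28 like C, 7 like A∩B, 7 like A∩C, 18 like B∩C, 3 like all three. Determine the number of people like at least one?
|A∪B∪C| = 24+39+28-7-7-18+3 = 62.
Final answer: 62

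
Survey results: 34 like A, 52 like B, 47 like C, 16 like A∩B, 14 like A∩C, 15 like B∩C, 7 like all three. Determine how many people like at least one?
95
|A∪B∪C| = 34+52+47-16-14-15+7 = 95.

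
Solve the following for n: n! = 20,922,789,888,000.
16

Working:
n! is strictly increasing. 14! = 87,178,291,200, 15! = 1,307,674,368,000, 16! = 20,922,789,888,000 ✓. So n = 16.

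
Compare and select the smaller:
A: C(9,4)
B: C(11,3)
A

Reasoning: A=C(9,4)=126, B=C(11,3)=165.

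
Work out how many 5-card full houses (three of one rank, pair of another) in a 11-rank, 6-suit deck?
33,000

Triple rank: 11. Triple suits: C(6,3)=20. Pair rank: 10. Pair suits: C(6,2)=15. Total: 33,000.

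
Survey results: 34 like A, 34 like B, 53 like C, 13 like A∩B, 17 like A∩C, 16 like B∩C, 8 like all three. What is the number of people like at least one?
83
|A∪B∪C| = 34+34+53-13-17-16+8 = 83.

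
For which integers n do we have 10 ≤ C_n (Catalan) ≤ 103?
4, 5

Solution: C_3=5; C_4=14; C_5=42; C_6=132. So valid n = 4, 5.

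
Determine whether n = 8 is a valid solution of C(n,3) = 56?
Yes

Explanation: C(8,3) = 8·7·6/3! = 336/6 = 56, which equals 56.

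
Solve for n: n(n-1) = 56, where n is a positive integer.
n² − n − 56 = 0, so n = (1 ± √(1 + 4·56))/2 = (1 ± √225)/2 = (1 ± 15)/2, i.e. n = 8 or n = -7. Taking the positive root, n = 8 (check: 8×7 = 56).
Final answer: 8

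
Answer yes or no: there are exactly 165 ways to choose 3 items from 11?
Yes
C(11,3) = 165.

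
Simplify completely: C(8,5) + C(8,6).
84

Solution: By Pascal's identity: C(9,6) = 84.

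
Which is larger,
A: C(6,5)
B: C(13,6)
B

A=C(6,5)=6, B=C(13,6)=1,716.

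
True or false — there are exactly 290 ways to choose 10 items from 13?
False

C(13,10) = 286 ≠ 290.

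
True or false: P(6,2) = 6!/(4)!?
True

Working:
Permutation formula P(n,k) = n!/(n-k)!: 6!/4! = 720/24 = 30 = P(6,2). The statement holds.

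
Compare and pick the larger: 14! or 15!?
15!

14!=87,178,291,200, 15!=1,307,674,368,000. 15! > 14!.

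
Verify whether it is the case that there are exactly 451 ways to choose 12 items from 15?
False

Working:
C(15,12) = 455 ≠ 451.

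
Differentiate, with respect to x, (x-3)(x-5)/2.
(2x - 8)/2

Working:
d/dx[(x-3)(x-5)] = (x-5) + (x-3) = 2x - 8. Dividing by 2 gives (2x - 8)/2.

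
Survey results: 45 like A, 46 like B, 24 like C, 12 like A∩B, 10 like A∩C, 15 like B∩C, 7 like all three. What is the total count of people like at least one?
85

Reasoning: |A∪B∪C| = 45+46+24-12-10-15+7 = 85.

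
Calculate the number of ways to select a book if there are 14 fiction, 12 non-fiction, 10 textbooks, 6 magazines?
By the addition principle: 14 + 12 + 10 + 6 = 42.

Answer: 42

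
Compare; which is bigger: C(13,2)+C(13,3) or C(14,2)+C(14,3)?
First=364, Second=455.
Final answer: C(14,2)+C(14,3)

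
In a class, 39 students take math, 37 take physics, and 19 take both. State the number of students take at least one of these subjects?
57

Solution: |A∪B| = |A|+|B|-|A∩B| = 39+37-19 = 57.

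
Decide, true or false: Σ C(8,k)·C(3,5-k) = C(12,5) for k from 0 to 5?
Vandermonde's identity gives C(11,5) = 462; RHS C(12,5) = 792.

Answer: False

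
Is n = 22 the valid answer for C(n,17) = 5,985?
No

C(22,17) = 22·21·20·19·18·17·16·15·14·13·12·11·10·9·8·7·6/17! = 9,366,672,731,480,064,000/355,687,428,096,000 = 26,334, which does not equal 5,985.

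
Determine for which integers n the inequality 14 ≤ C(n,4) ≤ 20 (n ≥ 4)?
C(5,4)=5; C(6,4)=15; C(7,4)=35. So valid n = 6.
Final answer: 6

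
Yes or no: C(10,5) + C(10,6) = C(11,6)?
Yes

Pascal's identity: LHS = 252 + 210 = 462; RHS = C(11,6) = 462. Both sides agree, so the statement holds.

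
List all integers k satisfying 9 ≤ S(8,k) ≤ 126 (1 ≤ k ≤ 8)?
S(8,1)=1; S(8,2)=127; S(8,3)=966; S(8,4)=1,701; S(8,5)=1,050; S(8,6)=266; S(8,7)=28; S(8,8)=1. So valid k = 7.

Answer: 7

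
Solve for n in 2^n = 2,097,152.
2,097,152 = 1,024 × 1,024 × 2 = 2^10 × 2^10 × 2^1 = 2^21, so n = 21.

Answer: 21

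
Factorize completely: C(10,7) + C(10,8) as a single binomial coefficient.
C(11,8)

Explanation: By Pascal's identity: C(10,7) + C(10,8) = C(11,8) = 165.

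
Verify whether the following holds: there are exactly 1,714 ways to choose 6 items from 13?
C(13,6) = 1,716 ≠ 1714.
Final answer: False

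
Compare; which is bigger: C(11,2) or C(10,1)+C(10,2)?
Equal

Reasoning: By Pascal's identity: C(11,2) = C(10,1)+C(10,2) = 55. Equal.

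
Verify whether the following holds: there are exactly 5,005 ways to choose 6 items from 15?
True

Working:
C(15,6) = 5,005.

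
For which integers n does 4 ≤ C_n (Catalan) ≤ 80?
3, 4, 5

C_2=2; C_3=5; C_4=14; C_5=42; C_6=132. So valid n = 3, 4, 5.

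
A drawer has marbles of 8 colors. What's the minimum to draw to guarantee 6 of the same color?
41

Working:
Worst case: 5 of each = 40. One more: 41.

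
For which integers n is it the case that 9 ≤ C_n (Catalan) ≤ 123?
C_3=5; C_4=14; C_5=42; C_6=132. So valid n = 4, 5.
Final answer: 4, 5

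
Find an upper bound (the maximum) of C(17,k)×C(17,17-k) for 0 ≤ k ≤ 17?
590,976,100

Explanation: C(17,k)·C(17,17-k) = C(17,k)², maximised at the centre k = 8: C(17,8)² = 590,976,100.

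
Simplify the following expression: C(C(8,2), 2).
378

C(8,2) = 28, then C(28, 2) = 378.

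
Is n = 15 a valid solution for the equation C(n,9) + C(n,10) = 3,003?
No

Working:
C(15,9) + C(15,10) = 5,005 + 3,003 = 8,008, which does not equal 3,003.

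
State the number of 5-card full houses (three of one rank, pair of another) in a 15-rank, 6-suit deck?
Triple rank: 15. Triple suits: C(6,3)=20. Pair rank: 14. Pair suits: C(6,2)=15. Total: 63,000.
Final answer: 63,000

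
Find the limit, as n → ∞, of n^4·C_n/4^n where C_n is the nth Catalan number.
C_n ~ 4^n/(n^(3/2)√π), so n^4·C_n/4^n ~ n^(4 − 3/2)/√π → ∞.

Answer: ∞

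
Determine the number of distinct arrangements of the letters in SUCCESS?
420

Explanation: Word has 7 letters (S=3, U=1, C=2, E=1). Arrangements: 7!/Π(k!) = 420.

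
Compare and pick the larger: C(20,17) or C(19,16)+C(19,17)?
Equal

Working:
By Pascal's identity: C(20,17) = C(19,16)+C(19,17) = 1,140. Equal.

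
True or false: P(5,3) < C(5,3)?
False

Reasoning: P(5,3) = 60 and C(5,3) = 10; P(n,r) = r! × C(n,r) so P > C whenever r ≥ 2.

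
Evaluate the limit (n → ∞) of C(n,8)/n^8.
1/40320

Reasoning: C(n,8) ≈ n^8/8! for large n. Limit = 1/8! = 1/40320.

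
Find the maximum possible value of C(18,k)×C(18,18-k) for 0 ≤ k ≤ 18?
C(18,k)·C(18,18-k) = C(18,k)², maximised at the centre k = 9: C(18,9)² = 2,363,904,400.
Final answer: 2,363,904,400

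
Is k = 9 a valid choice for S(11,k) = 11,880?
S(11,9) = 9·S(10,9) + S(10,8) = 9·45 + 750 = 1,155, which does not equal 11,880.
Final answer: No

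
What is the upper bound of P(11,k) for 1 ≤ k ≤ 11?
P(11,k) increases in k, so maximum at k = 11: 11! = 39,916,800.
Final answer: 39,916,800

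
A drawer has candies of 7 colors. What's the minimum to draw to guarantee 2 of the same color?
8

Worst case: 1 of each = 7. One more: 8.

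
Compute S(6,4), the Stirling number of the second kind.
Using the Stirling recurrence: S(n,k) = k·S(n-1,k) + S(n-1,k-1)
S(6,4) = 4·S(5,4) + S(5,3)
         = 4·10 + 25
         = 40 + 25
         = 65

Answer: 65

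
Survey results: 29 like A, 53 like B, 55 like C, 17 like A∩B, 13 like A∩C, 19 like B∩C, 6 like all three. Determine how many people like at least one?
|A∪B∪C| = 29+53+55-17-13-19+6 = 94.
Final answer: 94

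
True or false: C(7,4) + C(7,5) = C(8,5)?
Pascal's identity C(n,k) + C(n,k+1) = C(n+1,k+1): 35 + 21 = 56 = C(8,5).

Answer: True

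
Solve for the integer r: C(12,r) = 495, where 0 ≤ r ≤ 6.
4
C(12,r) is increasing for 0 ≤ r ≤ 6. Stepping up (C(12,r+1) = C(12,r)·(12−r)/(r+1)): C(12,1) = 12, C(12,2) = 66, C(12,3) = 220, C(12,4) = 495 ✓. So r = 4.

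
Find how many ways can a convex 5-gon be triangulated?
5

Working:
Using the Catalan number formula: C_n = C(2n, n) / (n+1)
C_3 = C(6, 3) / (3+1)
     = 20 / 4
     = 5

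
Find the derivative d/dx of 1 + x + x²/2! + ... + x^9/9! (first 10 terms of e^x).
Differentiating term by term gives the first 9 terms of e^x.
Final answer: 1 + x + x²/2! + ... + x^8/8!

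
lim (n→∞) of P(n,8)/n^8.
1
P(n,8) = n(n-1)···(n-7) ≈ n^8 for large n. Limit = 1.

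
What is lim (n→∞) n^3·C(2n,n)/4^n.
∞

Reasoning: C(2n,n) ~ 4^n/√(πn), so n^3·C(2n,n)/4^n ~ n^(3 − 1/2)/√π → ∞.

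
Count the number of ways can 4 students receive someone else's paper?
9

Working:
Using D(n) = (n-1)[D(n-1) + D(n-2)]:
D(4) = (4-1) × [D(3) + D(2)]
      = 3 × [2 + 1]
      = 3 × 3
      = 9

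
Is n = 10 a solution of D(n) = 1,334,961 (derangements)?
Yes

Solution: D(10) = (10-1)·[D(9) + D(8)] = 9·[133,496 + 14,833] = 1,334,961, which equals 1,334,961.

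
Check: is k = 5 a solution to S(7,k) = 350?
S(7,5) = 5·S(6,5) + S(6,4) = 5·15 + 65 = 140, which does not equal 350.
Final answer: No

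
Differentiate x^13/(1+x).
Quotient rule: [13x^{12}(1+x) - x^13]/(1+x)².

Answer: (13x^12(1+x) - x^13)/(1+x)²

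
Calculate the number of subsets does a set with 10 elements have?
1,024

Solution: Each element can be included or excluded: 2^10 = 1,024.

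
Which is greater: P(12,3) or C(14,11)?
P(12,3)=1,320, C(14,11)=364.

Answer: P(12,3)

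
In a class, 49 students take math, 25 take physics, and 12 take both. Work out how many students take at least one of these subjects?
62

Reasoning: |A∪B| = |A|+|B|-|A∩B| = 49+25-12 = 62.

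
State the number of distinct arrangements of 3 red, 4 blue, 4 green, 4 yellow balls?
15,765,750

Working:
Multinomial: 15!/(3! × 4! × 4! × 4!) = 15,765,750.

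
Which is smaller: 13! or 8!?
8!

Explanation: 13!=6,227,020,800, 8!=40,320. 13! > 8!.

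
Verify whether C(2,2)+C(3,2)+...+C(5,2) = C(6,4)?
False
Hockey stick identity gives Σ = C(6,3) = 20; RHS C(6,4) = 15.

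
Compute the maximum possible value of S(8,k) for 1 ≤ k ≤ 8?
1,701

Reasoning: Row S(8,k) for k = 1..8 (via S(n,k) = k·S(n−1,k) + S(n−1,k−1)): 1, 127, 966, 1,701, 1,050, 266, 28, 1. The row is unimodal; maximum at k = 4: 1,701.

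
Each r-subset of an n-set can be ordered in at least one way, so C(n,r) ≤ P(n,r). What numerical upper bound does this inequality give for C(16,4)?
43,680

Explanation: P(16,4) = 16·15·14·13 = 43,680, so C(16,4) ≤ 43,680. (The bound is loose by a factor of 4! = 24: C(16,4) = 43,680/24 = 1,820.)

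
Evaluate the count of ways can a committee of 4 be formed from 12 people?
495

Working:
C(12,4) = 12! / (4! × (12-4)!)
         = 12! / (4! × 8!)
         = 495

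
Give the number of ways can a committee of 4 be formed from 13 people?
715

C(13,4) = 13! / (4! × (13-4)!)
         = 13! / (4! × 9!)
         = 715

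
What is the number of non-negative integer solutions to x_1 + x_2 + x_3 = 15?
C(15+3-1, 3-1) = 136.

Answer: 136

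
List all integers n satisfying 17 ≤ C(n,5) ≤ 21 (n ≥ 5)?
7

Solution: C(6,5)=6; C(7,5)=21; C(8,5)=56. So valid n = 7.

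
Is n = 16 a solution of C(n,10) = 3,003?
No

Explanation: C(16,10) = 16·15·14·13·12·11·10·9·8·7/10! = 29,059,430,400/3,628,800 = 8,008, which does not equal 3,003.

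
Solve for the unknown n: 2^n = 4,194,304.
22

Working:
4,194,304 = 1,024 × 1,024 × 4 = 2^10 × 2^10 × 2^2 = 2^22, so n = 22.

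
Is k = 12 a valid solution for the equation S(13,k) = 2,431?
No

Solution: S(13,12) = 12·S(12,12) + S(12,11) = 12·1 + 66 = 78, which does not equal 2,431.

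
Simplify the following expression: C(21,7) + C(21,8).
319,770

Working:
By Pascal's identity: C(22,8) = 319,770.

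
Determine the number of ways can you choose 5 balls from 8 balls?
56
C(8,5) = 8! / (5! × (8-5)!)
         = 8! / (5! × 3!)
         = 56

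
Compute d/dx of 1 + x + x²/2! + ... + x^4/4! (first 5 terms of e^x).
1 + x + x²/2! + ... + x^3/3!

Explanation: Differentiating term by term gives the first 4 terms of e^x.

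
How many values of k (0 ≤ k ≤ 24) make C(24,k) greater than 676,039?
9

Working:
Row 24 is unimodal and symmetric about k=24/2. C(24,7)=346,104 ≤ 676,039; C(24,8)=735,471 > 676,039; by symmetry C(24,k) > 676,039 for k = 8..16. That's 16 - 8 + 1 = 9 values.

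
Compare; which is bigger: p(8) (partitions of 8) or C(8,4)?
Pentagonal recurrence p(n) = p(n−1) + p(n−2) − p(n−5) − p(n−7) + …: p(8) = p(7) + p(6) − p(3) − p(1) = 15 + 11 − 3 − 1 = 22; C(8,4) = 70.
Final answer: C(8,4)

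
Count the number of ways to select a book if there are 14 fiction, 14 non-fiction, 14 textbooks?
42

Reasoning: By the addition principle: 14 + 14 + 14 = 42.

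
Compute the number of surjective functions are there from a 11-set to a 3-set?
171,006

Working:
Onto functions = 3! × S(11,3)
First compute S(11,3) via recurrence:
Using the Stirling recurrence: S(n,k) = k·S(n-1,k) + S(n-1,k-1)
S(11,3) = 3·S(10,3) + S(10,2)
         = 3·9330 + 511
         = 27990 + 511
         = 28,501
Then: 6 × 28501 = 171,006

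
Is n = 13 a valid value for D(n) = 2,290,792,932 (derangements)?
Yes

Explanation: D(13) = (13-1)·[D(12) + D(11)] = 12·[176,214,841 + 14,684,570] = 2,290,792,932, which equals 2,290,792,932.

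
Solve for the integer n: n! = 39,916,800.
11

n! is strictly increasing. 9! = 362,880, 10! = 3,628,800, 11! = 39,916,800 ✓. So n = 11.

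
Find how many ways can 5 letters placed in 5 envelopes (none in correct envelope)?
44

Solution: Using D(n) = (n-1)[D(n-1) + D(n-2)]:
D(5) = (5-1) × [D(4) + D(3)]
      = 4 × [9 + 2]
      = 4 × 11
      = 44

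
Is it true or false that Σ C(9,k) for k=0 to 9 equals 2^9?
True

Reasoning: Binomial theorem: Σ C(9,k) = (1+1)^9 = 2^9 = 512; RHS 2^9 = 512.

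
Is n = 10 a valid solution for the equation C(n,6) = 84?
No

Explanation: C(10,6) = 10·9·8·7·6·5/6! = 151,200/720 = 210, which does not equal 84.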